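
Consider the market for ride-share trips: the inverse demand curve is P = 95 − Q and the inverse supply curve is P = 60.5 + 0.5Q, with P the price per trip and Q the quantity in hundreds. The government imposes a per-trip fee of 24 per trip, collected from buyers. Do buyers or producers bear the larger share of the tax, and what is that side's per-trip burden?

Buyers bear the larger share: 16 per trip.

Inverting to Q(P) form: Qd = 95 − P; Qs = 2P − 121.
Before the tax: set 95 − P = 2P − 121 → P* = 72, Q* = 23.
With the tax collected from buyers, demand (in seller-price terms) shifts: Qd = 95 − (P + 24).
New equilibrium: buyers pay 88, producers receive 64, Q = 7. (Wedge: Pb − Ps = 24.)
Per-trip burden: buyers 16, producers 8.
Buyers take the larger share because demand is less price-elastic here (demand slope 1 vs supply slope 2).
The less price-elastic side of the market bears the larger share of a per-unit tax.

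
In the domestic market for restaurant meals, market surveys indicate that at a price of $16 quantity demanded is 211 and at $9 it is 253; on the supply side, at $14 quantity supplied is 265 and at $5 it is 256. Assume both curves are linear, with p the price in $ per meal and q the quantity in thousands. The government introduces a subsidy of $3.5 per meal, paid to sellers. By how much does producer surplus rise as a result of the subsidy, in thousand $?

Demand slope: (253 − 211)/(9 − 16) = -6, so qd = 307 − 6p.
Supply slope: (256 − 265)/(5 − 14) = 1, so qs = p + 251.
Before the subsidy: set 307 − 6p = p + 251 → p* = $8, q* = 259.
With a per-unit subsidy paid to sellers, each receives p + 3.5 per unit sold, so supply becomes qs = (p + 3.5) + 251.
New equilibrium: buyers pay $7.5, sellers receive $11, q = 262. (Wedge: pb − ps = −3.5.)
ΔPS is the trapezoid between Q = 262 and Q = 259 of height $3: ½ · (259 + 262) · 3 = $781.5.

Producer surplus rises by $781.5 thousand.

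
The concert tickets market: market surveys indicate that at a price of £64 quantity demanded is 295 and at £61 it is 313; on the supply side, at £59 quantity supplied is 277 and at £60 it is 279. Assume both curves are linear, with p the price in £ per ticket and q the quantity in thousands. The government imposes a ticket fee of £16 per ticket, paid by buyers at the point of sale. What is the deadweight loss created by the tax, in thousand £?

Demand slope: (313 − 295)/(61 − 64) = -6, so qd = 679 − 6p.
Supply slope: (279 − 277)/(60 − 59) = 2, so qs = 2p + 159.
Without the tax, 679 − 6p = 2p + 159 gives 8p = 520, so p* = £65 and q* = 289.
With the tax collected from buyers, demand (in seller-price terms) shifts: qd = 679 − 6(p + 16).
Solving gives q = 265 with buyers paying £69 and producers receiving £53 (the £16 wedge).
Quantity falls by |ΔQ| = |289 − 265| = 24.
DWL = ½ · t · |ΔQ| = ½ · 16 · 24 = £192.

Deadweight loss = £192 thousand.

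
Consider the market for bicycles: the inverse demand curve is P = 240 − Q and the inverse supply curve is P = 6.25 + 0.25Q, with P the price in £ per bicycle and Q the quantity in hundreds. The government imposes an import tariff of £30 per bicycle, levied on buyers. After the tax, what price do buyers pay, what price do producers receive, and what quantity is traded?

Inverting to Q(P) form: Qd = 240 − P; Qs = 4P − 25.
Without the tax, 240 − P = 4P − 25 gives 5P = 265, so P* = £53 and Q* = 187.
With the tax collected from buyers, demand (in seller-price terms) shifts: Qd = 240 − (P + 30).
New equilibrium: buyers pay £77, producers receive £47, Q = 163. (Wedge: Pb − Ps = 30.)

Buyers pay £77; producers receive £47; quantity = 163.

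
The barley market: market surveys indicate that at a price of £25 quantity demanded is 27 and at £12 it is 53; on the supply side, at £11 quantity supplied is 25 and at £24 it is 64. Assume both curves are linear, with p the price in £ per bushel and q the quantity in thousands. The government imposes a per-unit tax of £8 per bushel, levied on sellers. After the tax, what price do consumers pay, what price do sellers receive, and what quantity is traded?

Demand slope: (53 − 27)/(12 − 25) = -2, so qd = 77 − 2p.
Supply slope: (64 − 25)/(24 − 11) = 3, so qs = 3p − 8.
Before the tax: set 77 − 2p = 3p − 8 → p* = £17, q* = 43.
With the tax collected from sellers, supply shifts: qs = 3(p − 8) − 8.
New equilibrium: consumers pay £21.8, sellers receive £13.8, q = 33.4. (Wedge: pb − ps = 8.)

Consumers pay £21.8; sellers receive £13.8; quantity = 33.4.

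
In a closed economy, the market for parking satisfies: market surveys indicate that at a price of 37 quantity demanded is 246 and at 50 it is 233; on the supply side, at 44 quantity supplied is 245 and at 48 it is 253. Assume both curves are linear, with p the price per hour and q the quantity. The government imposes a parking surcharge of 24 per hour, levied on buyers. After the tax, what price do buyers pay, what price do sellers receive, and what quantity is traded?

Demand slope: (233 − 246)/(50 − 37) = -1, so qd = 283 − p.
Supply slope: (253 − 245)/(48 − 44) = 2, so qs = 2p + 157.
Before the tax: set 283 − p = 2p + 157 → p* = 42, q* = 241.
With the tax collected from buyers, demand (in seller-price terms) shifts: qd = 283 − (p + 24).
New equilibrium: buyers pay 58, sellers receive 34, q = 225. (Wedge: pb − ps = 24.)
The less price-elastic side of the market bears the larger share of a per-unit tax.

Buyers pay 58; sellers receive 34; quantity = 225.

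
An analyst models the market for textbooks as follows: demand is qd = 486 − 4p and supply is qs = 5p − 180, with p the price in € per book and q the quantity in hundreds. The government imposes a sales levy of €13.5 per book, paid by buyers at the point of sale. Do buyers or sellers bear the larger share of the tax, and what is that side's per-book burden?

Without the tax, 486 − 4p = 5p − 180 gives 9p = 666, so p* = €74 and q* = 190.
With the tax collected from buyers, demand (in seller-price terms) shifts: qd = 486 − 4(p + 13.5).
New equilibrium: buyers pay €81.5, sellers receive €68, q = 160. (Wedge: pb − ps = 13.5.)
Per-book burden: buyers €7.5, sellers €6.
Buyers take the larger share because demand is less price-elastic here (demand slope 4 vs supply slope 5).
The less price-elastic side of the market bears the larger share of a per-unit tax.

Buyers bear the larger share: €7.5 per book.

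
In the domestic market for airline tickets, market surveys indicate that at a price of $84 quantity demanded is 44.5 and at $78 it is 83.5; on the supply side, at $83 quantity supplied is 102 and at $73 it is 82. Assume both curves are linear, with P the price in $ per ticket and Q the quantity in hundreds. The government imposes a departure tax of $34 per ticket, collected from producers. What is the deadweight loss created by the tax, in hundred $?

Demand slope: (83.5 − 44.5)/(78 − 84) = -6.5, so Qd = 590.5 − 6.5P.
Supply slope: (82 − 102)/(73 − 83) = 2, so Qs = 2P − 64.
Without the tax, 590.5 − 6.5P = 2P − 64 gives 8.5P = 654.5, so P* = $77 and Q* = 90.
With the tax collected from producers, supply shifts: Qs = 2(P − 34) − 64.
Solving gives Q = 38 with buyers paying $85 and producers receiving $51 (the $34 wedge).
Quantity falls by |ΔQ| = |90 − 38| = 52.
DWL = ½ · t · |ΔQ| = ½ · 34 · 52 = $884.

Deadweight loss = $884 hundred.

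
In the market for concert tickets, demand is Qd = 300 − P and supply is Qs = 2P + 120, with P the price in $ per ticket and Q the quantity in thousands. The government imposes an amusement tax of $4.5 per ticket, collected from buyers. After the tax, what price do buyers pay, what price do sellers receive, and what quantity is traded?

Buyers pay $63; sellers receive $58.5; quantity = 237.

Before the tax: set 300 − P = 2P + 120 → P* = $60, Q* = 240.
With the tax collected from buyers, demand (in seller-price terms) shifts: Qd = 300 − (P + 4.5).
Solving gives Q = 237 with buyers paying $63 and sellers receiving $58.5 (the $4.5 wedge).
The less price-elastic side of the market bears the larger share of a per-unit tax.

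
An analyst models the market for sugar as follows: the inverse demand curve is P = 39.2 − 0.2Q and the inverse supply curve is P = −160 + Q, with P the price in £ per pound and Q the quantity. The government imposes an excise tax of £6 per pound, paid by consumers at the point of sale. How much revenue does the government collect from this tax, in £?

Tax revenue = £966.

Rewrite in direct form: Qd = 196 − 5P and Qs = P + 160.
Before the tax: set 196 − 5P = P + 160 → P* = £6, Q* = 166.
With the tax collected from consumers, demand (in seller-price terms) shifts: Qd = 196 − 5(P + 6).
Solving gives Q = 161 with consumers paying £7 and producers receiving £1 (the £6 wedge).
Revenue = t · Q = 6 · 161 = £966.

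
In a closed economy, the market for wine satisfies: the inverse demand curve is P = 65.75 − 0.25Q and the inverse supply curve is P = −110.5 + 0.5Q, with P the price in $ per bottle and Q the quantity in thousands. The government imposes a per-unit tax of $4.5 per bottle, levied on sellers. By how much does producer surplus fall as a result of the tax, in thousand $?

Inverting to Q(P) form: Qd = 263 − 4P; Qs = 2P + 221.
Before the tax: set 263 − 4P = 2P + 221 → P* = $7, Q* = 235.
With the tax collected from sellers, supply shifts: Qs = 2(P − 4.5) + 221.
New equilibrium: buyers pay $8.5, sellers receive $4, Q = 229. (Wedge: Pb − Ps = 4.5.)
ΔPS is the trapezoid between Q = 229 and Q = 235 of height $3: ½ · (235 + 229) · 3 = $696.

Producer surplus falls by $696 thousand.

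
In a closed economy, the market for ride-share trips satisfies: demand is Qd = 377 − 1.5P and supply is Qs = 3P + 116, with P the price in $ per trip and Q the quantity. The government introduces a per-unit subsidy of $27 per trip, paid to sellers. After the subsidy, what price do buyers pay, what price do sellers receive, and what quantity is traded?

Before the subsidy: set 377 − 1.5P = 3P + 116 → P* = $58, Q* = 290.
With a per-unit subsidy paid to sellers, each receives P + 27 per unit sold, so supply becomes Qs = 3(P + 27) + 116.
Solving gives Q = 317 with buyers paying $40 and sellers receiving $67 (the $27 wedge).

Buyers pay $40; sellers receive $67; quantity = 317.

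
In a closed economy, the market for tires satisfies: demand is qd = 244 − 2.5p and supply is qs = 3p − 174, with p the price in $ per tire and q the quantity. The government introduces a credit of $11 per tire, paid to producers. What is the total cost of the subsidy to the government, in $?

Without the subsidy, 244 − 2.5p = 3p − 174 gives 5.5p = 418, so p* = $76 and q* = 54.
With a per-unit subsidy paid to producers, each receives p + 11 per unit sold, so supply becomes qs = 3(p + 11) − 174.
New equilibrium: buyers pay $70, producers receive $81, q = 69. (Wedge: pb − ps = −11.)
Outlay = t · Q = 11 · 69 = $759.

Government outlay = $759.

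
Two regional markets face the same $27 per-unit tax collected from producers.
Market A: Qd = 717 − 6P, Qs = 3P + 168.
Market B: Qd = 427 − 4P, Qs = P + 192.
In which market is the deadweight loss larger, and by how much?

Market A, by $437.4.

Market A: pre-tax P* = $61, Q* = 351; post-tax Q = 297; deadweight loss = $729.
Market B: pre-tax P* = $47, Q* = 239; post-tax Q = 217.4; deadweight loss = $291.6.
Difference: $729 vs $291.6 → market A is larger by $437.4.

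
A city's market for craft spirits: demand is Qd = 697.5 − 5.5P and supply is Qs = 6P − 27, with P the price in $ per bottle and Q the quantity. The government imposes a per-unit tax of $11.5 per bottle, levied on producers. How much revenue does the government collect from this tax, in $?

Tax revenue = $3657.

Before the tax: set 697.5 − 5.5P = 6P − 27 → P* = $63, Q* = 351.
With the tax collected from producers, supply shifts: Qs = 6(P − 11.5) − 27.
New equilibrium: consumers pay $69, producers receive $57.5, Q = 318. (Wedge: Pb − Ps = 11.5.)
Revenue = t · Q = 11.5 · 318 = $3657.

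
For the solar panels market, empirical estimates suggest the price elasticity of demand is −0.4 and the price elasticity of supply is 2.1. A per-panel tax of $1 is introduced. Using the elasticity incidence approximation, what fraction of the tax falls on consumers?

Consumers' share ≈ 0.84.

Incidence ratio: consumers' share ≈ εs / (εs + |εd|) = 2.1 / (2.1 + 0.4) = 0.84.
Supply is the more elastic side, so consumers bear the larger share.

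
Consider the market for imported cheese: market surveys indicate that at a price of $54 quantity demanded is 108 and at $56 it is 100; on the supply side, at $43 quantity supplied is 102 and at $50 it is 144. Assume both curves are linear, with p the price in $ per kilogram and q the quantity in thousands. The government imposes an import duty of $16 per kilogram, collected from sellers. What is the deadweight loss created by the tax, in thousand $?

Deadweight loss = $307.2 thousand.

Demand slope: (100 − 108)/(56 − 54) = -4, so qd = 324 − 4p.
Supply slope: (144 − 102)/(50 − 43) = 6, so qs = 6p − 156.
Before the tax: set 324 − 4p = 6p − 156 → p* = $48, q* = 132.
With the tax collected from sellers, supply shifts: qs = 6(p − 16) − 156.
New equilibrium: buyers pay $57.6, sellers receive $41.6, q = 93.6. (Wedge: pb − ps = 16.)
Quantity falls by |ΔQ| = |132 − 93.6| = 38.4.
DWL = ½ · t · |ΔQ| = ½ · 16 · 38.4 = $307.2.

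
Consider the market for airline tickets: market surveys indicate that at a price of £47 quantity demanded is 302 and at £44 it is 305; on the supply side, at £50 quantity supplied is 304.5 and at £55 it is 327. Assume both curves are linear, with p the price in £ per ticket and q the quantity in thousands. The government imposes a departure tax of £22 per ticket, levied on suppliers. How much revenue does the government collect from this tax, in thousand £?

Tax revenue = £6204 thousand.

Demand slope: (305 − 302)/(44 − 47) = -1, so qd = 349 − p.
Supply slope: (327 − 304.5)/(55 − 50) = 4.5, so qs = 4.5p + 79.5.
Before the tax: set 349 − p = 4.5p + 79.5 → p* = £49, q* = 300.
With the tax collected from suppliers, supply shifts: qs = 4.5(p − 22) + 79.5.
Solving gives q = 282 with buyers paying £67 and suppliers receiving £45 (the £22 wedge).
Revenue = t · Q = 22 · 282 = £6204.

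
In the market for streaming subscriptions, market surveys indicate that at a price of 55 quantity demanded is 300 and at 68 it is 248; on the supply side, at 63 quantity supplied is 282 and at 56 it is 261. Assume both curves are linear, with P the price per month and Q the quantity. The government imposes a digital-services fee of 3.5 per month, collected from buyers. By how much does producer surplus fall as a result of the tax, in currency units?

Producer surplus falls by 546.

Demand slope: (248 − 300)/(68 − 55) = -4, so Qd = 520 − 4P.
Supply slope: (261 − 282)/(56 − 63) = 3, so Qs = 3P + 93.
Before the tax: set 520 − 4P = 3P + 93 → P* = 61, Q* = 276.
With the tax collected from buyers, demand (in seller-price terms) shifts: Qd = 520 − 4(P + 3.5).
Solving gives Q = 270 with buyers paying 62.5 and producers receiving 59 (the 3.5 wedge).
ΔPS is the trapezoid between Q = 270 and Q = 276 of height 2: ½ · (276 + 270) · 2 = 546.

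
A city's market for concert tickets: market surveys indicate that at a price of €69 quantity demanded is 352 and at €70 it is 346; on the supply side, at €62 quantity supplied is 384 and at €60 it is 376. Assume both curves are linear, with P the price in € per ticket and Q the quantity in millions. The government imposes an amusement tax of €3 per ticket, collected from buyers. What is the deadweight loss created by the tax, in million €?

Demand slope: (346 − 352)/(70 − 69) = -6, so Qd = 766 − 6P.
Supply slope: (376 − 384)/(60 − 62) = 4, so Qs = 4P + 136.
Before the tax: set 766 − 6P = 4P + 136 → P* = €63, Q* = 388.
With the tax collected from buyers, demand (in seller-price terms) shifts: Qd = 766 − 6(P + 3).
Solving gives Q = 380.8 with buyers paying €64.2 and sellers receiving €61.2 (the €3 wedge).
Quantity falls by |ΔQ| = |388 − 380.8| = 7.2.
DWL = ½ · t · |ΔQ| = ½ · 3 · 7.2 = €10.8.

Deadweight loss = €10.8 million.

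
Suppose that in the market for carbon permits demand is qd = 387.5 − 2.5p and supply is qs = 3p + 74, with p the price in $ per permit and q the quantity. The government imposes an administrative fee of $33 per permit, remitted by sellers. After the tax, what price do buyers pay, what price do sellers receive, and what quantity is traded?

Before the tax: set 387.5 − 2.5p = 3p + 74 → p* = $57, q* = 245.
With the tax collected from sellers, supply shifts: qs = 3(p − 33) + 74.
Solving gives q = 200 with buyers paying $75 and sellers receiving $42 (the $33 wedge).

Buyers pay $75; sellers receive $42; quantity = 200.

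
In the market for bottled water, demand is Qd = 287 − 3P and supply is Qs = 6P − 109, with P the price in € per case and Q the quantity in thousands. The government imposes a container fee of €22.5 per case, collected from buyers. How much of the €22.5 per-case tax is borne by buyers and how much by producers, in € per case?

Buyers bear €15 per case; producers bear €7.5 per case.

Without the tax, 287 − 3P = 6P − 109 gives 9P = 396, so P* = €44 and Q* = 155.
With the tax collected from buyers, demand (in seller-price terms) shifts: Qd = 287 − 3(P + 22.5).
New equilibrium: buyers pay €59, producers receive €36.5, Q = 110. (Wedge: Pb − Ps = 22.5.)
Burden on buyers: €15; on producers: €7.5. (They sum to €22.5.)
The less price-elastic side of the market bears the larger share of a per-unit tax.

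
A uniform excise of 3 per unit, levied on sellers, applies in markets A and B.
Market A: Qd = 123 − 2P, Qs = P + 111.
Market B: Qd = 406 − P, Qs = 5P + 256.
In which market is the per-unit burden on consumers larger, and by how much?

Market A: pre-tax P* = 4, Q* = 115; post-tax Q = 113; per-unit burden on consumers = 1.
Market B: pre-tax P* = 25, Q* = 381; post-tax Q = 378.5; per-unit burden on consumers = 2.5.
Difference: 1 vs 2.5 → market B is larger by 1.5.

Market B, by 1.5.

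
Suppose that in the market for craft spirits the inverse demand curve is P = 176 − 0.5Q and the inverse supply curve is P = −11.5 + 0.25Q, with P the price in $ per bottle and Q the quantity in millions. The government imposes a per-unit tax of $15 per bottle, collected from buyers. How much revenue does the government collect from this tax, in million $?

Inverting to Q(P) form: Qd = 352 − 2P; Qs = 4P + 46.
Without the tax, 352 − 2P = 4P + 46 gives 6P = 306, so P* = $51 and Q* = 250.
With the tax collected from buyers, demand (in seller-price terms) shifts: Qd = 352 − 2(P + 15).
New equilibrium: buyers pay $61, suppliers receive $46, Q = 230. (Wedge: Pb − Ps = 15.)
Revenue = t · Q = 15 · 230 = $3450.

Tax revenue = $3450 million.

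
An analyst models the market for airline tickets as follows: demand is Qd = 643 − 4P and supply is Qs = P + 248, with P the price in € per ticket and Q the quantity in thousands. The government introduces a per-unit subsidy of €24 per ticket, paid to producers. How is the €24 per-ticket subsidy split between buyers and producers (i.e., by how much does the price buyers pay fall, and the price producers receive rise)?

Buyers gain €4.8 per ticket; producers gain €19.2 per ticket.

Without the subsidy, 643 − 4P = P + 248 gives 5P = 395, so P* = €79 and Q* = 327.
With a per-unit subsidy paid to producers, each receives P + 24 per unit sold, so supply becomes Qs = (P + 24) + 248.
Solving gives Q = 346.2 with buyers paying €74.2 and producers receiving €98.2 (the €24 wedge).
Gain to buyers: €4.8; to producers: €19.2. (They sum to €24.)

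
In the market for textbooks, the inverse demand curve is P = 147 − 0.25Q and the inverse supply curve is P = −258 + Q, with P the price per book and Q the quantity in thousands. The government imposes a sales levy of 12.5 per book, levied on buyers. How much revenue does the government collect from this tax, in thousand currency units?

Rewrite in direct form: Qd = 588 − 4P and Qs = P + 258.
Without the tax, 588 − 4P = P + 258 gives 5P = 330, so P* = 66 and Q* = 324.
With the tax collected from buyers, demand (in seller-price terms) shifts: Qd = 588 − 4(P + 12.5).
New equilibrium: buyers pay 68.5, sellers receive 56, Q = 314. (Wedge: Pb − Ps = 12.5.)
Revenue = t · Q = 12.5 · 314 = 3925.

Tax revenue = 3925 thousand.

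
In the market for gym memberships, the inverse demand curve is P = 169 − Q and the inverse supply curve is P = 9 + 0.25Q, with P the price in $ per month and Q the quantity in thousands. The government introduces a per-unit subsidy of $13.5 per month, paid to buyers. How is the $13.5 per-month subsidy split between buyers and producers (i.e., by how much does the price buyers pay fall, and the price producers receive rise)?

Rewrite in direct form: Qd = 169 − P and Qs = 4P − 36.
Before the subsidy: set 169 − P = 4P − 36 → P* = $41, Q* = 128.
With a per-unit subsidy paid to buyers, each effectively pays P − 13.5, so demand becomes Qd = 169 − (P − 13.5).
New equilibrium: buyers pay $30.2, producers receive $43.7, Q = 138.8. (Wedge: Pb − Ps = −13.5.)
Gain to buyers: $10.8; to producers: $2.7. (They sum to $13.5.)

Buyers gain $10.8 per month; producers gain $2.7 per month.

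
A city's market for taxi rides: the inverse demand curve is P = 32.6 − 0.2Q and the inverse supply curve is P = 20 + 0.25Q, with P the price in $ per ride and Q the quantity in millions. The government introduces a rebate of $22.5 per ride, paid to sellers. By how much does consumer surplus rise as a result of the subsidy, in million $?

Consumer surplus rises by $530 million.

Inverting to Q(P) form: Qd = 163 − 5P; Qs = 4P − 80.
Before the subsidy: set 163 − 5P = 4P − 80 → P* = $27, Q* = 28.
With a per-unit subsidy paid to sellers, each receives P + 22.5 per unit sold, so supply becomes Qs = 4(P + 22.5) − 80.
New equilibrium: consumers pay $17, sellers receive $39.5, Q = 78. (Wedge: Pb − Ps = −22.5.)
ΔCS is the trapezoid between Q = 78 and Q = 28 of height $10: ½ · (28 + 78) · 10 = $530.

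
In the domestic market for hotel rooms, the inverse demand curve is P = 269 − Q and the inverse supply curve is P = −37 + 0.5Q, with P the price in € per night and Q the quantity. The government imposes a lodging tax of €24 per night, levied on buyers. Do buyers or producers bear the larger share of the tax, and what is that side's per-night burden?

Inverting to Q(P) form: Qd = 269 − P; Qs = 2P + 74.
Before the tax: set 269 − P = 2P + 74 → P* = €65, Q* = 204.
With the tax collected from buyers, demand (in seller-price terms) shifts: Qd = 269 − (P + 24).
Solving gives Q = 188 with buyers paying €81 and producers receiving €57 (the €24 wedge).
Per-night burden: buyers €16, producers €8.
Buyers take the larger share because demand is less price-elastic here (demand slope 1 vs supply slope 2).
The less price-elastic side of the market bears the larger share of a per-unit tax.

Buyers bear the larger share: €16 per night.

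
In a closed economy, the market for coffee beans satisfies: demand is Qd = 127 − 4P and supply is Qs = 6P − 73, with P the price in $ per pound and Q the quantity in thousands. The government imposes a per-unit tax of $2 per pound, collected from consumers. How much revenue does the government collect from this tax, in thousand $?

Without the tax, 127 − 4P = 6P − 73 gives 10P = 200, so P* = $20 and Q* = 47.
With the tax collected from consumers, demand (in seller-price terms) shifts: Qd = 127 − 4(P + 2).
New equilibrium: consumers pay $21.2, suppliers receive $19.2, Q = 42.2. (Wedge: Pb − Ps = 2.)
Revenue = t · Q = 2 · 42.2 = $84.4.

Tax revenue = $84.4 thousand.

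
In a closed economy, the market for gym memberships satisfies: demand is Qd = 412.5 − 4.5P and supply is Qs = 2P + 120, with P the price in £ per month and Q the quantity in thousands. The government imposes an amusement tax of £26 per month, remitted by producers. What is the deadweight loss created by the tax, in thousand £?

Deadweight loss = £468 thousand.

Before the tax: set 412.5 − 4.5P = 2P + 120 → P* = £45, Q* = 210.
With the tax collected from producers, supply shifts: Qs = 2(P − 26) + 120.
Solving gives Q = 174 with consumers paying £53 and producers receiving £27 (the £26 wedge).
Quantity falls by |ΔQ| = |210 − 174| = 36.
DWL = ½ · t · |ΔQ| = ½ · 26 · 36 = £468.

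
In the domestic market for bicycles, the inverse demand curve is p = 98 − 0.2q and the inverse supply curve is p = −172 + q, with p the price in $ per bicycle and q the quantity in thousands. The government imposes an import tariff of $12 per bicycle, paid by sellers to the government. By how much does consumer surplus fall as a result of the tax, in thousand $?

Consumer surplus falls by $440 thousand.

Inverting to q(p) form: qd = 490 − 5p; qs = p + 172.
Without the tax, 490 − 5p = p + 172 gives 6p = 318, so p* = $53 and q* = 225.
With the tax collected from sellers, supply shifts: qs = (p − 12) + 172.
New equilibrium: buyers pay $55, sellers receive $43, q = 215. (Wedge: pb − ps = 12.)
ΔCS is the trapezoid between Q = 215 and Q = 225 of height $2: ½ · (225 + 215) · 2 = $440.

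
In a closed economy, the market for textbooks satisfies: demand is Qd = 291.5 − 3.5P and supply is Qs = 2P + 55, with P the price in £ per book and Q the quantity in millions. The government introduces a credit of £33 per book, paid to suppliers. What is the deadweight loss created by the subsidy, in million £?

Before the subsidy: set 291.5 − 3.5P = 2P + 55 → P* = £43, Q* = 141.
With a per-unit subsidy paid to suppliers, each receives P + 33 per unit sold, so supply becomes Qs = 2(P + 33) + 55.
New equilibrium: consumers pay £31, suppliers receive £64, Q = 183. (Wedge: Pb − Ps = −33.)
Quantity rises by |ΔQ| = |141 − 183| = 42.
DWL = ½ · t · |ΔQ| = ½ · 33 · 42 = £693.

Deadweight loss = £693 million.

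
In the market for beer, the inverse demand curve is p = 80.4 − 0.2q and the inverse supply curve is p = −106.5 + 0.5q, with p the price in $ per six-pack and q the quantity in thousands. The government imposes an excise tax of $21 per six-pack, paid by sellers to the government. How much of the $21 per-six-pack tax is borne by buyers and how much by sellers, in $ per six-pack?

Buyers bear $6 per six-pack; sellers bear $15 per six-pack.

Rewrite in direct form: qd = 402 − 5p and qs = 2p + 213.
Without the tax, 402 − 5p = 2p + 213 gives 7p = 189, so p* = $27 and q* = 267.
With the tax collected from sellers, supply shifts: qs = 2(p − 21) + 213.
Solving gives q = 237 with buyers paying $33 and sellers receiving $12 (the $21 wedge).
Burden on buyers: $6; on sellers: $15. (They sum to $21.)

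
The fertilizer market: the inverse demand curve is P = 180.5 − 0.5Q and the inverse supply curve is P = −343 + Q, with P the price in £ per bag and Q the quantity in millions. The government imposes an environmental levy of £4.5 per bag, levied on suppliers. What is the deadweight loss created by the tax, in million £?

Deadweight loss = £6.75 million.

Inverting to Q(P) form: Qd = 361 − 2P; Qs = P + 343.
Without the tax, 361 − 2P = P + 343 gives 3P = 18, so P* = £6 and Q* = 349.
With the tax collected from suppliers, supply shifts: Qs = (P − 4.5) + 343.
Solving gives Q = 346 with consumers paying £7.5 and suppliers receiving £3 (the £4.5 wedge).
Quantity falls by |ΔQ| = |349 − 346| = 3.
DWL = ½ · t · |ΔQ| = ½ · 4.5 · 3 = £6.75.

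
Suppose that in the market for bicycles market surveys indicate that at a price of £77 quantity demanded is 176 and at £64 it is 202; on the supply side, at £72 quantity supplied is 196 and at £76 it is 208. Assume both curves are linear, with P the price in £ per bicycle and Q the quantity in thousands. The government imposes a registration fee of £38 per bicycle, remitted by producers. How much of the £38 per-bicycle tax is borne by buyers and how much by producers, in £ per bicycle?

Demand slope: (202 − 176)/(64 − 77) = -2, so Qd = 330 − 2P.
Supply slope: (208 − 196)/(76 − 72) = 3, so Qs = 3P − 20.
Without the tax, 330 − 2P = 3P − 20 gives 5P = 350, so P* = £70 and Q* = 190.
With the tax collected from producers, supply shifts: Qs = 3(P − 38) − 20.
Solving gives Q = 144.4 with buyers paying £92.8 and producers receiving £54.8 (the £38 wedge).
Burden on buyers: £22.8; on producers: £15.2. (They sum to £38.)
The less price-elastic side of the market bears the larger share of a per-unit tax.

Buyers bear £22.8 per bicycle; producers bear £15.2 per bicycle.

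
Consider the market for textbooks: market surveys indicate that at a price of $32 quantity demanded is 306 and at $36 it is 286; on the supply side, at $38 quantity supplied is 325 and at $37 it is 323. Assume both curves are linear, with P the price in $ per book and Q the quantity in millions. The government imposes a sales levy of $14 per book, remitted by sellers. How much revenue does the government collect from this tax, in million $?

Tax revenue = $4074 million.

Demand slope: (286 − 306)/(36 − 32) = -5, so Qd = 466 − 5P.
Supply slope: (323 − 325)/(37 − 38) = 2, so Qs = 2P + 249.
Before the tax: set 466 − 5P = 2P + 249 → P* = $31, Q* = 311.
With the tax collected from sellers, supply shifts: Qs = 2(P − 14) + 249.
New equilibrium: buyers pay $35, sellers receive $21, Q = 291. (Wedge: Pb − Ps = 14.)
Revenue = t · Q = 14 · 291 = $4074.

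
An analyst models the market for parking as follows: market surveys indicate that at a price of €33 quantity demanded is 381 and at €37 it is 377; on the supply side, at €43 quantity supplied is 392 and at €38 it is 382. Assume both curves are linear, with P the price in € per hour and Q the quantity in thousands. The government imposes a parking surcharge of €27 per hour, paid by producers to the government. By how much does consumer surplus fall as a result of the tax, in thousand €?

Consumer surplus falls by €6642 thousand.

Demand slope: (377 − 381)/(37 − 33) = -1, so Qd = 414 − P.
Supply slope: (382 − 392)/(38 − 43) = 2, so Qs = 2P + 306.
Without the tax, 414 − P = 2P + 306 gives 3P = 108, so P* = €36 and Q* = 378.
With the tax collected from producers, supply shifts: Qs = 2(P − 27) + 306.
Solving gives Q = 360 with consumers paying €54 and producers receiving €27 (the €27 wedge).
ΔCS is the trapezoid between Q = 360 and Q = 378 of height €18: ½ · (378 + 360) · 18 = €6642.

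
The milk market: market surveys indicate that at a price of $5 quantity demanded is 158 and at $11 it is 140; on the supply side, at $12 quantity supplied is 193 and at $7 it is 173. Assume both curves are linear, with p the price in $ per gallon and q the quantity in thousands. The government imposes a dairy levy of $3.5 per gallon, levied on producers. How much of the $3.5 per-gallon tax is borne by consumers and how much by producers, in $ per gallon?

Demand slope: (140 − 158)/(11 − 5) = -3, so qd = 173 − 3p.
Supply slope: (173 − 193)/(7 − 12) = 4, so qs = 4p + 145.
Without the tax, 173 − 3p = 4p + 145 gives 7p = 28, so p* = $4 and q* = 161.
With the tax collected from producers, supply shifts: qs = 4(p − 3.5) + 145.
New equilibrium: consumers pay $6, producers receive $2.5, q = 155. (Wedge: pb − ps = 3.5.)
Burden on consumers: $2; on producers: $1.5. (They sum to $3.5.)
The less price-elastic side of the market bears the larger share of a per-unit tax.

Consumers bear $2 per gallon; producers bear $1.5 per gallon.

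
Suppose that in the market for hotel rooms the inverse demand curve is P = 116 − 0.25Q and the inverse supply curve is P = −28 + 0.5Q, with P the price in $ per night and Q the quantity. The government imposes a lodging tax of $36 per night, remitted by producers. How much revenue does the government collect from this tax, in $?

Rewrite in direct form: Qd = 464 − 4P and Qs = 2P + 56.
Before the tax: set 464 − 4P = 2P + 56 → P* = $68, Q* = 192.
With the tax collected from producers, supply shifts: Qs = 2(P − 36) + 56.
Solving gives Q = 144 with consumers paying $80 and producers receiving $44 (the $36 wedge).
Revenue = t · Q = 36 · 144 = $5184.

Tax revenue = $5184.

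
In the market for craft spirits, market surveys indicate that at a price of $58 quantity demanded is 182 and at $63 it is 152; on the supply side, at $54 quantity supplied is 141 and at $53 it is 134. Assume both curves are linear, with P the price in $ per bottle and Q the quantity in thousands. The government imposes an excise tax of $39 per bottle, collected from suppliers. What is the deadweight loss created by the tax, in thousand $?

Deadweight loss = $2457 thousand.

Demand slope: (152 − 182)/(63 − 58) = -6, so Qd = 530 − 6P.
Supply slope: (134 − 141)/(53 − 54) = 7, so Qs = 7P − 237.
Before the tax: set 530 − 6P = 7P − 237 → P* = $59, Q* = 176.
With the tax collected from suppliers, supply shifts: Qs = 7(P − 39) − 237.
New equilibrium: buyers pay $80, suppliers receive $41, Q = 50. (Wedge: Pb − Ps = 39.)
Quantity falls by |ΔQ| = |176 − 50| = 126.
DWL = ½ · t · |ΔQ| = ½ · 39 · 126 = $2457.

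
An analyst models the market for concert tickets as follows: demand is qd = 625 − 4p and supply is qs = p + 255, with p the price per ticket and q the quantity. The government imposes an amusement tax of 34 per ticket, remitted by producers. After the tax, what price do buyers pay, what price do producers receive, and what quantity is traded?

Buyers pay 80.8; producers receive 46.8; quantity = 301.8.

Before the tax: set 625 − 4p = p + 255 → p* = 74, q* = 329.
With the tax collected from producers, supply shifts: qs = (p − 34) + 255.
Solving gives q = 301.8 with buyers paying 80.8 and producers receiving 46.8 (the 34 wedge).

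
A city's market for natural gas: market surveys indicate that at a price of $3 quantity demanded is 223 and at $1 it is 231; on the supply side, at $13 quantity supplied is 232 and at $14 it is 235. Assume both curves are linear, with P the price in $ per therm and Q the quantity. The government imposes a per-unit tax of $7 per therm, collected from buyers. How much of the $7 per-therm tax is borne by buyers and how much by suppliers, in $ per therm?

Demand slope: (231 − 223)/(1 − 3) = -4, so Qd = 235 − 4P.
Supply slope: (235 − 232)/(14 − 13) = 3, so Qs = 3P + 193.
Without the tax, 235 − 4P = 3P + 193 gives 7P = 42, so P* = $6 and Q* = 211.
With the tax collected from buyers, demand (in seller-price terms) shifts: Qd = 235 − 4(P + 7).
Solving gives Q = 199 with buyers paying $9 and suppliers receiving $2 (the $7 wedge).
Burden on buyers: $3; on suppliers: $4. (They sum to $7.)
The less price-elastic side of the market bears the larger share of a per-unit tax.

Buyers bear $3 per therm; suppliers bear $4 per therm.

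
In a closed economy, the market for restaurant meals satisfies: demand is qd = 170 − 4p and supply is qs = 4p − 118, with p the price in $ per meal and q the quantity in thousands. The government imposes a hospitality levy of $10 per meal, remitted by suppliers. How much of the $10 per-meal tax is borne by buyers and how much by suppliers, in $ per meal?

Buyers bear $5 per meal; suppliers bear $5 per meal.

Without the tax, 170 − 4p = 4p − 118 gives 8p = 288, so p* = $36 and q* = 26.
With the tax collected from suppliers, supply shifts: qs = 4(p − 10) − 118.
New equilibrium: buyers pay $41, suppliers receive $31, q = 6. (Wedge: pb − ps = 10.)
Burden on buyers: $5; on suppliers: $5. (They sum to $10.)
The less price-elastic side of the market bears the larger share of a per-unit tax.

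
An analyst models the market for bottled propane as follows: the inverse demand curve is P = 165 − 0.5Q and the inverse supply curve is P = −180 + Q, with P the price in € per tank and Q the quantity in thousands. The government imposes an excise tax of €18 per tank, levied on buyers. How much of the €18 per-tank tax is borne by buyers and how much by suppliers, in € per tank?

Rewrite in direct form: Qd = 330 − 2P and Qs = P + 180.
Without the tax, 330 − 2P = P + 180 gives 3P = 150, so P* = €50 and Q* = 230.
With the tax collected from buyers, demand (in seller-price terms) shifts: Qd = 330 − 2(P + 18).
Solving gives Q = 218 with buyers paying €56 and suppliers receiving €38 (the €18 wedge).
Burden on buyers: €6; on suppliers: €12. (They sum to €18.)

Buyers bear €6 per tank; suppliers bear €12 per tank.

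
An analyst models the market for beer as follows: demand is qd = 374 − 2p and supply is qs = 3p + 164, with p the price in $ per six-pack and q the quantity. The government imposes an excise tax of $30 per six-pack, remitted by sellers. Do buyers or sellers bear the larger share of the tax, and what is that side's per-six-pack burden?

Without the tax, 374 − 2p = 3p + 164 gives 5p = 210, so p* = $42 and q* = 290.
With the tax collected from sellers, supply shifts: qs = 3(p − 30) + 164.
Solving gives q = 254 with buyers paying $60 and sellers receiving $30 (the $30 wedge).
Per-six-pack burden: buyers $18, sellers $12.
Buyers take the larger share because demand is less price-elastic here (demand slope 2 vs supply slope 3).

Buyers bear the larger share: $18 per six-pack.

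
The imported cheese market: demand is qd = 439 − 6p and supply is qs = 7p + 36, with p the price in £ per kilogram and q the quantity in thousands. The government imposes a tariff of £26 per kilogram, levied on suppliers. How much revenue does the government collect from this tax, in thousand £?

Tax revenue = £4394 thousand.

Without the tax, 439 − 6p = 7p + 36 gives 13p = 403, so p* = £31 and q* = 253.
With the tax collected from suppliers, supply shifts: qs = 7(p − 26) + 36.
Solving gives q = 169 with buyers paying £45 and suppliers receiving £19 (the £26 wedge).
Revenue = t · Q = 26 · 169 = £4394.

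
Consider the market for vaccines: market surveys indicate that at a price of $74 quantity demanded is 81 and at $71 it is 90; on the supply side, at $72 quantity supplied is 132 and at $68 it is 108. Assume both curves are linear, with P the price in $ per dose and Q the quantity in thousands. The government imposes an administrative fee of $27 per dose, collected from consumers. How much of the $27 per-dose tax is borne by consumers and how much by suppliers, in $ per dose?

Demand slope: (90 − 81)/(71 − 74) = -3, so Qd = 303 − 3P.
Supply slope: (108 − 132)/(68 − 72) = 6, so Qs = 6P − 300.
Without the tax, 303 − 3P = 6P − 300 gives 9P = 603, so P* = $67 and Q* = 102.
With the tax collected from consumers, demand (in seller-price terms) shifts: Qd = 303 − 3(P + 27).
New equilibrium: consumers pay $85, suppliers receive $58, Q = 48. (Wedge: Pb − Ps = 27.)
Burden on consumers: $18; on suppliers: $9. (They sum to $27.)
The less price-elastic side of the market bears the larger share of a per-unit tax.

Consumers bear $18 per dose; suppliers bear $9 per dose.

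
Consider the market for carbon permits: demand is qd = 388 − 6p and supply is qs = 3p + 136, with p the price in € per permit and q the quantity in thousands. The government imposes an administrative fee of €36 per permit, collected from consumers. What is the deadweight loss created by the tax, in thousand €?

Without the tax, 388 − 6p = 3p + 136 gives 9p = 252, so p* = €28 and q* = 220.
With the tax collected from consumers, demand (in seller-price terms) shifts: qd = 388 − 6(p + 36).
Solving gives q = 148 with consumers paying €40 and suppliers receiving €4 (the €36 wedge).
Quantity falls by |ΔQ| = |220 − 148| = 72.
DWL = ½ · t · |ΔQ| = ½ · 36 · 72 = €1296.

Deadweight loss = €1296 thousand.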